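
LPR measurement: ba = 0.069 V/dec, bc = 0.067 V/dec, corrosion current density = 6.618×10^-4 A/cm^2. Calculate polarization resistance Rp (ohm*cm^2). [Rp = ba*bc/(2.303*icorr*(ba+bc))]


Apply the Stern-Geary equation: Rp = ba*bc / (2.303*icorr*(ba+bc))
ba*bc = 0.069*0.067 = 0.004623
ba+bc = 0.136; 2.303*icorr*(ba+bc) = 2.303*6.618×10^-4*0.136 = 2.0728105×10^-4
Rp = 0.004623 / 2.0728105×10^-4 = 22.3 ohm*cm^2

22.3 ohm*cm^2


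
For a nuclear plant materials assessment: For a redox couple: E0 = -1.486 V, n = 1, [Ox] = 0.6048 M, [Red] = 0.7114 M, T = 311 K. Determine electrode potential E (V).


Apply the Nernst equation: E = E0 + (RT/nF)*ln([Ox]/[Red])
Step 1: RT/nF = 8.314*311/(1*96485) = 0.02679851 V
Step 2: [Ox]/[Red] = 0.6048/0.7114 = 0.850155
Step 3: ln(0.850155) = -0.162337
Step 4: correction = 0.02679851 * -0.162337 = -0.004 V
E = -1.486 + -0.004 = -1.49 V

-1.49 V


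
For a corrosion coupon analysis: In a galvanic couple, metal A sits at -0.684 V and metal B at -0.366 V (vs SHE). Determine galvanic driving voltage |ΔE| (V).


Driving voltage is the absolute potential difference.
|ΔE| = |-0.684 − (-0.366)| = 0.318 V

0.318 V


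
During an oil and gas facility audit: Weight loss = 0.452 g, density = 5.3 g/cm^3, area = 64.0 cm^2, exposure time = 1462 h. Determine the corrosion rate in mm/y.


Apply the mm/y weight-loss relation: CR = 87600 * W / (D * A * T)
Numerator: 87600 * 0.452 = 39595.2
Denominator: 5.3 * 64.0 * 1462 = 495910.4
CR = 39595.2 / 495910.4 = 0.0798 mm/y

0.0798 mm/y


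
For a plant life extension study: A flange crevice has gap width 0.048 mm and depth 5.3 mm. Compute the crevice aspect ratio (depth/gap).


Aspect ratio = depth / gap
Ratio = 5.3 / 0.048 = 110.4

110.4


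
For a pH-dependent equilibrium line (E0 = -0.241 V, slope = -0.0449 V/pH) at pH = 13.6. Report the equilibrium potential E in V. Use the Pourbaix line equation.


Apply the Pourbaix line equation: E = E0 + slope*pH
E = -0.241 + (-0.0449)*13.6 = -0.241 + (-0.61064) = -0.85164 V
Rounded to 4 decimal places: E = -0.8516 V

-0.8516 V


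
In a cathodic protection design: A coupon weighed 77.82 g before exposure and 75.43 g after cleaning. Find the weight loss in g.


Weight loss = initial − final
WL = 77.82 − 75.43 = 2.39 g

2.39 g


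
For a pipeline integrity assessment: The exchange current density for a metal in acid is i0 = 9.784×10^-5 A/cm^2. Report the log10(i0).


i0 = 9.784×10^-5 A/cm^2
log10(i0) = -4.009

-4.009


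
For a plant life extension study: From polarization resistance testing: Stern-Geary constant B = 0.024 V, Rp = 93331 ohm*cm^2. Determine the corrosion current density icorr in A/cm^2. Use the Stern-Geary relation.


Apply the Stern-Geary relation: icorr = B / Rp
icorr = 0.024 / 93331 = 2.571×10^-7 A/cm^2

2.571×10^-7 A/cm^2


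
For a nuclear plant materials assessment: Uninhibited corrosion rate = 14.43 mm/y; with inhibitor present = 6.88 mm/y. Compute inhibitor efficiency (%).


Apply the inhibitor-efficiency definition: IE = (CR_blank − CR_inh)/CR_blank × 100
IE = (14.43 − 6.88) / 14.43 × 100
IE = 7.55 / 14.43 × 100 = 52.3 %

52.3 %


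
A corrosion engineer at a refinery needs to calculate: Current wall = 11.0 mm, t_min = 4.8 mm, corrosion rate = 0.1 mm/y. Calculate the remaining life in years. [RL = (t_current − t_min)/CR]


Apply the remaining-life relation: RL = (t_current − t_min) / CR
RL = (11.0 − 4.8) / 0.1 = 6.2 / 0.1 = 62.0 years

62.0 years


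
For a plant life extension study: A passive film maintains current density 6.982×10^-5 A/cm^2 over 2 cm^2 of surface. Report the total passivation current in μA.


I = i_pass * A, then convert A → μA (×10^6)
I = 6.982×10^-5 * 2 * 10^6 = 139.64 μA

139.64 μA


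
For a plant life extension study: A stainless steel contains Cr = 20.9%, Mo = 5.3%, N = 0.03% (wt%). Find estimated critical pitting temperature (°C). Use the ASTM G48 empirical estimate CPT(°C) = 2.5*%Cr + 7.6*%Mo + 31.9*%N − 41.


Apply the ASTM G48 empirical CPT estimate: CPT(°C) = 2.5*%Cr + 7.6*%Mo + 31.9*%N − 41
2.5*20.9 = 52.25; 7.6*5.3 = 40.28; 31.9*0.03 = 0.957
CPT = 52.25 + 40.28 + 0.957 − 41 = 52.487 °C
Rounded to 0.1 °C: CPT ≈ 52.5 °C

52.5 °C


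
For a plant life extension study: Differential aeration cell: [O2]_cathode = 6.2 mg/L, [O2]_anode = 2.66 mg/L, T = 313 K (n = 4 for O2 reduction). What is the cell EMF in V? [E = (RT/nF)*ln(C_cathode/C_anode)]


Apply the Nernst concentration-cell relation: E = (RT/nF)*ln(C_cathode/C_anode)
RT/nF = 8.314*313/(4*96485) = 0.00674271 V
ln(6.2/2.66) = 0.84622
E = 0.00674271 * 0.84622 = 0.00571 V

0.00571 V


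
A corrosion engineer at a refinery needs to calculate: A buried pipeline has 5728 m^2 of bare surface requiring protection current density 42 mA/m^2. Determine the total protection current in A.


I = area * current density, then convert mA → A (÷1000)
I = 5728 * 42 / 1000 = 240.58 A

240.58 A


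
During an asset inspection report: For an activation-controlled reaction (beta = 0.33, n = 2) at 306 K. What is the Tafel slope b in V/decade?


Apply the Tafel slope relation: b = 2.303*R*T/(beta*n*F)
Numerator: 2.303 * 8.314 * 306 = 5859.03
Denominator: 0.33 * 2 * 96485 = 63680.1
b = 5859.03 / 63680.1 = 0.092 V/decade

0.092 V/decade


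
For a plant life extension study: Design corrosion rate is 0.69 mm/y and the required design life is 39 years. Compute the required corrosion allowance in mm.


Corrosion allowance = CR × design life
CA = 0.69 * 39 = 26.91 mm

26.91 mm


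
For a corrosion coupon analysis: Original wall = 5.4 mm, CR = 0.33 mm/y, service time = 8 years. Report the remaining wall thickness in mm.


Remaining wall = original − CR × time
t = 5.4 − 0.33*8 = 5.4 − 2.64 = 2.76 mm

2.76 mm


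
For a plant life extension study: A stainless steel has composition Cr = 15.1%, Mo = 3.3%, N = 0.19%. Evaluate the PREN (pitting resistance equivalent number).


Apply the PREN formula: PREN = Cr + 3.3*Mo + 16*N
PREN = 15.1 + 3.3*3.3 + 16*0.19
PREN = 15.1 + 10.89 + 3.04 = 29.03

29.03


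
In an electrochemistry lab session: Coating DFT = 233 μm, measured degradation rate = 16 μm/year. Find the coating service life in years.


Service life = thickness / degradation rate
Life = 233 / 16 = 14.6 years

14.6 years


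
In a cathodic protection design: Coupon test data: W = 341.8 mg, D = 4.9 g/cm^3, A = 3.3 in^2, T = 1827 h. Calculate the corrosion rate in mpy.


Apply the mpy weight-loss relation: CR = 534 * W / (D * A * T)
Numerator: 534 * 341.8 = 182521.2
Denominator: 4.9 * 3.3 * 1827 = 29542.59
CR = 182521.2 / 29542.59 = 6.17824 mpy

6.17824 mpy


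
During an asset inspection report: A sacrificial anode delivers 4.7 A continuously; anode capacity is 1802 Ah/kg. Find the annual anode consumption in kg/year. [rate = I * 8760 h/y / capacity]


Annual consumption = current * hours per year / capacity
Rate = 4.7 * 8760 / 1802 = 22.8 kg/year

22.8 kg/year


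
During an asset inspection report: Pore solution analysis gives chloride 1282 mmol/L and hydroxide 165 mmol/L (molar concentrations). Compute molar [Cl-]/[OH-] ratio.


Threshold parameter = [Cl-] / [OH-] (molar basis; both in mmol/L, so units cancel)
Ratio = 1282 / 165 = 7.77

7.77


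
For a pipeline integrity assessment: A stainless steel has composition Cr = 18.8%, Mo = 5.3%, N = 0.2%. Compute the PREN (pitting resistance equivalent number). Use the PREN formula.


Apply the PREN formula: PREN = Cr + 3.3*Mo + 16*N
PREN = 18.8 + 3.3*5.3 + 16*0.2
PREN = 18.8 + 17.49 + 3.2 = 39.49

39.49


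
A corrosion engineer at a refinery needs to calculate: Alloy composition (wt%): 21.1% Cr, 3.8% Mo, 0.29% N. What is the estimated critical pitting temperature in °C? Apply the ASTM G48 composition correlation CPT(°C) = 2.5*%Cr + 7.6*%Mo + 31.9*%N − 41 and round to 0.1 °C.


Apply the ASTM G48 empirical CPT estimate: CPT(°C) = 2.5*%Cr + 7.6*%Mo + 31.9*%N − 41
2.5*21.1 = 52.75; 7.6*3.8 = 28.88; 31.9*0.29 = 9.251
CPT = 52.75 + 28.88 + 9.251 − 41 = 49.881 °C
Rounded to 0.1 °C: CPT ≈ 49.9 °C

49.9 °C


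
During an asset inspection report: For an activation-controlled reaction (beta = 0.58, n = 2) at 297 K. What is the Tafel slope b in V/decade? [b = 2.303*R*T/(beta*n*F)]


Apply the Tafel slope relation: b = 2.303*R*T/(beta*n*F)
Numerator: 2.303 * 8.314 * 297 = 5686.7
Denominator: 0.58 * 2 * 96485 = 111922.6
b = 5686.7 / 111922.6 = 0.051 V/decade

0.051 V/decade


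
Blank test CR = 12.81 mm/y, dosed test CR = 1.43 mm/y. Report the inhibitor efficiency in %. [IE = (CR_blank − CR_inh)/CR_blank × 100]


Apply the inhibitor-efficiency definition: IE = (CR_blank − CR_inh)/CR_blank × 100
IE = (12.81 − 1.43) / 12.81 × 100
IE = 11.38 / 12.81 × 100 = 88.8 %

88.8 %


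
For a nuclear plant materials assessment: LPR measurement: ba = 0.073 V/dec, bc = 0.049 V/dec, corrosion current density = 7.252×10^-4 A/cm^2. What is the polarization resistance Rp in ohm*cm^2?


Apply the Stern-Geary equation: Rp = ba*bc / (2.303*icorr*(ba+bc))
ba*bc = 0.073*0.049 = 0.003577
ba+bc = 0.122; 2.303*icorr*(ba+bc) = 2.303*7.252×10^-4*0.122 = 2.0375654×10^-4
Rp = 0.003577 / 2.0375654×10^-4 = 17.56 ohm*cm^2

17.56 ohm*cm^2


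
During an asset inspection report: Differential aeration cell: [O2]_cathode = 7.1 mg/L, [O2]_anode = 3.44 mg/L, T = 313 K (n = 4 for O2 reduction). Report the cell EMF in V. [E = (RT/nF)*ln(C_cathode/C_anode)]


Apply the Nernst concentration-cell relation: E = (RT/nF)*ln(C_cathode/C_anode)
RT/nF = 8.314*313/(4*96485) = 0.00674271 V
ln(7.1/3.44) = 0.72462
E = 0.00674271 * 0.72462 = 0.00489 V

0.00489 V


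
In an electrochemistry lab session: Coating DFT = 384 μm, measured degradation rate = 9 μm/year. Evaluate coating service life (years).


Service life = thickness / degradation rate
Life = 384 / 9 = 42.7 years

42.7 years


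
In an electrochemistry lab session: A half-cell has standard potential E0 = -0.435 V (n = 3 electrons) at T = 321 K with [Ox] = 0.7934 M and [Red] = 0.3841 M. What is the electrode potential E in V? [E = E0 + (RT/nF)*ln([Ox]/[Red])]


Apply the Nernst equation: E = E0 + (RT/nF)*ln([Ox]/[Red])
Step 1: RT/nF = 8.314*321/(3*96485) = 0.00922007 V
Step 2: [Ox]/[Red] = 0.7934/0.3841 = 2.065608
Step 3: ln(2.065608) = 0.725425
Step 4: correction = 0.00922007 * 0.725425 = 0.0067 V
E = -0.435 + 0.0067 = -0.4283 V

-0.4283 V


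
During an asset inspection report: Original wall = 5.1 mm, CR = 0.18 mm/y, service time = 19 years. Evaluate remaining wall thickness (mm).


Remaining wall = original − CR × time
t = 5.1 − 0.18*19 = 5.1 − 3.42 = 1.68 mm

1.68 mm


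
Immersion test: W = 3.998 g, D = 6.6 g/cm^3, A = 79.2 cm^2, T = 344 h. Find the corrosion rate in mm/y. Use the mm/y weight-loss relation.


Apply the mm/y weight-loss relation: CR = 87600 * W / (D * A * T)
Numerator: 87600 * 3.998 = 350224.8
Denominator: 6.6 * 79.2 * 344 = 179815.68
CR = 350224.8 / 179815.68 = 1.9477 mm/y

1.9477 mm/y


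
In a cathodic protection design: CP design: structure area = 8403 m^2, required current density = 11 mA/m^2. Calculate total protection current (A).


I = area * current density, then convert mA → A (÷1000)
I = 8403 * 11 / 1000 = 92.43 A

92.43 A


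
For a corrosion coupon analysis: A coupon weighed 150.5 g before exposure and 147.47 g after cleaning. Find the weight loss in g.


Weight loss = initial − final
WL = 150.5 − 147.47 = 3.03 g

3.03 g


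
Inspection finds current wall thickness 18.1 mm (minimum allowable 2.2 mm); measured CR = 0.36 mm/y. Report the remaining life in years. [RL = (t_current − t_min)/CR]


Apply the remaining-life relation: RL = (t_current − t_min) / CR
RL = (18.1 − 2.2) / 0.36 = 15.9 / 0.36 = 44.2 years

44.2 years


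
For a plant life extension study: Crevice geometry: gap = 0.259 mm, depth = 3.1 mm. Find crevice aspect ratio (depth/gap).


Aspect ratio = depth / gap
Ratio = 3.1 / 0.259 = 12.0

12.0


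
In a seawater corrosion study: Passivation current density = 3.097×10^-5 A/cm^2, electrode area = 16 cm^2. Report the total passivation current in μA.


I = i_pass * A, then convert A → μA (×10^6)
I = 3.097×10^-5 * 16 * 10^6 = 495.52 μA

495.52 μA


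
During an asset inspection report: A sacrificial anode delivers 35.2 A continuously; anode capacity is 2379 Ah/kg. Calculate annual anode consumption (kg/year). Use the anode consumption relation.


Annual consumption = current * hours per year / capacity
Rate = 35.2 * 8760 / 2379 = 129.6 kg/year

129.6 kg/year


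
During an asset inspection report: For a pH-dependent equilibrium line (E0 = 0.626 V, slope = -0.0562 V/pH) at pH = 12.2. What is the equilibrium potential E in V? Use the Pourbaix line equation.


Apply the Pourbaix line equation: E = E0 + slope*pH
E = 0.626 + (-0.0562)*12.2 = 0.626 + (-0.68564) = -0.05964 V
Rounded to 4 decimal places: E = -0.0596 V

-0.0596 V


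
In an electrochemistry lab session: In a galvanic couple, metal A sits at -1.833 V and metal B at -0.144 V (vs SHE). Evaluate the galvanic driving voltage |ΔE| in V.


Driving voltage is the absolute potential difference.
|ΔE| = |-1.833 − (-0.144)| = 1.689 V

1.689 V


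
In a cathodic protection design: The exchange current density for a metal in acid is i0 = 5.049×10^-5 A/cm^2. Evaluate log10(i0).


i0 = 5.049×10^-5 A/cm^2
log10(i0) = -4.297

-4.297


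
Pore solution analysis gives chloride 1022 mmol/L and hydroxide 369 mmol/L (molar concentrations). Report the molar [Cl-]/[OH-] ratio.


Threshold parameter = [Cl-] / [OH-] (molar basis; both in mmol/L, so units cancel)
Ratio = 1022 / 369 = 2.77

2.77


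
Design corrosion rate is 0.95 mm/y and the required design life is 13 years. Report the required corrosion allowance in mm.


Corrosion allowance = CR × design life
CA = 0.95 * 13 = 12.35 mm

12.35 mm


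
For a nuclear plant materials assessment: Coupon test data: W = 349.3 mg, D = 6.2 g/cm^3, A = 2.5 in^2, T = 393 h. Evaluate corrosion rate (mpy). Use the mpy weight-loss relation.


Apply the mpy weight-loss relation: CR = 534 * W / (D * A * T)
Numerator: 534 * 349.3 = 186526.2
Denominator: 6.2 * 2.5 * 393 = 6091.5
CR = 186526.2 / 6091.5 = 30.621 mpy

30.621 mpy


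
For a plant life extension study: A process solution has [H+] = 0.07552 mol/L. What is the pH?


pH = −log10[H+]
pH = −log10(0.07552) = 1.12

1.12


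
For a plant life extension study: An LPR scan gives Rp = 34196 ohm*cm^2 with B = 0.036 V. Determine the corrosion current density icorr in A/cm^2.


Apply the Stern-Geary relation: icorr = B / Rp
icorr = 0.036 / 34196 = 1.053×10^-6 A/cm^2

1.053×10^-6 A/cm^2


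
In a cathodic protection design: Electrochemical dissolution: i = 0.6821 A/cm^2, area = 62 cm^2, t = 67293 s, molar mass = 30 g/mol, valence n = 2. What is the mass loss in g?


Apply Faraday's law: m = i*A*t*M / (n*F)
Total charge passed Q = i*A*t = 0.6821*62*67293 = 2845834.4286 C
m = Q*M/(n*F) = 2845834.4286*30/(2*96485) = 442.42645 g

442.42645 g


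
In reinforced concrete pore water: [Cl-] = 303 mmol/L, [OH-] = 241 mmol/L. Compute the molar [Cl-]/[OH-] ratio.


Threshold parameter = [Cl-] / [OH-] (molar basis; both in mmol/L, so units cancel)
Ratio = 303 / 241 = 1.26

1.26


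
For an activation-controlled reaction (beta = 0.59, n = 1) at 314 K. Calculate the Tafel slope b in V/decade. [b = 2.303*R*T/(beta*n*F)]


Apply the Tafel slope relation: b = 2.303*R*T/(beta*n*F)
Numerator: 2.303 * 8.314 * 314 = 6012.2
Denominator: 0.59 * 1 * 96485 = 56926.15
b = 6012.2 / 56926.15 = 0.1056 V/decade

0.1056 V/decade


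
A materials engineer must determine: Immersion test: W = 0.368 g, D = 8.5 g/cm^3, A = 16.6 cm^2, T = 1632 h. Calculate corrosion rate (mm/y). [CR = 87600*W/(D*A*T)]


Apply the mm/y weight-loss relation: CR = 87600 * W / (D * A * T)
Numerator: 87600 * 0.368 = 32236.8
Denominator: 8.5 * 16.6 * 1632 = 230275.2
CR = 32236.8 / 230275.2 = 0.139992 mm/y

0.139992 mm/y


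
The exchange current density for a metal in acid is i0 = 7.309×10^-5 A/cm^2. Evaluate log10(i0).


i0 = 7.309×10^-5 A/cm^2
log10(i0) = -4.136

-4.136


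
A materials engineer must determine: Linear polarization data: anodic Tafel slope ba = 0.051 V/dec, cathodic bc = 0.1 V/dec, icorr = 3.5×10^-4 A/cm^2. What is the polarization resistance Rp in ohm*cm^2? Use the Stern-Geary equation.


Apply the Stern-Geary equation: Rp = ba*bc / (2.303*icorr*(ba+bc))
ba*bc = 0.051*0.1 = 0.0051
ba+bc = 0.151; 2.303*icorr*(ba+bc) = 2.303*3.5×10^-4*0.151 = 1.2171355×10^-4
Rp = 0.0051 / 1.2171355×10^-4 = 41.9 ohm*cm^2

41.9 ohm*cm^2


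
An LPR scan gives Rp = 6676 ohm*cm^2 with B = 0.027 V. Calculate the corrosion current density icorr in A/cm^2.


Apply the Stern-Geary relation: icorr = B / Rp
icorr = 0.027 / 6676 = 4.044×10^-6 A/cm^2

4.044×10^-6 A/cm^2


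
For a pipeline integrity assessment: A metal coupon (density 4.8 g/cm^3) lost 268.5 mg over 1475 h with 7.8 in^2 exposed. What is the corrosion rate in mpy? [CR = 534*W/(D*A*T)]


Apply the mpy weight-loss relation: CR = 534 * W / (D * A * T)
Numerator: 534 * 268.5 = 143379.0
Denominator: 4.8 * 7.8 * 1475 = 55224.0
CR = 143379.0 / 55224.0 = 2.596 mpy

2.596 mpy


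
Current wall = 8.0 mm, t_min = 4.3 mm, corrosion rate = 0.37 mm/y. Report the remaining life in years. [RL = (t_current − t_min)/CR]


Apply the remaining-life relation: RL = (t_current − t_min) / CR
RL = (8.0 − 4.3) / 0.37 = 3.7 / 0.37 = 10.0 years

10.0 years


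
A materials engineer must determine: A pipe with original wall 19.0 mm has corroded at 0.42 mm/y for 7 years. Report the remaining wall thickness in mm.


Remaining wall = original − CR × time
t = 19.0 − 0.42*7 = 19.0 − 2.94 = 16.06 mm

16.06 mm


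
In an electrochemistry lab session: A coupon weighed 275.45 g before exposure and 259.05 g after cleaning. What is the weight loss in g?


Weight loss = initial − final
WL = 275.45 − 259.05 = 16.4 g

16.4 g


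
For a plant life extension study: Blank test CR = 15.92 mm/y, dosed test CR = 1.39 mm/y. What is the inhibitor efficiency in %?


Apply the inhibitor-efficiency definition: IE = (CR_blank − CR_inh)/CR_blank × 100
IE = (15.92 − 1.39) / 15.92 × 100
IE = 14.53 / 15.92 × 100 = 91.3 %

91.3 %


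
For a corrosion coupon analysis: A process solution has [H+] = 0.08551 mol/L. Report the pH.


pH = −log10[H+]
pH = −log10(0.08551) = 1.07

1.07


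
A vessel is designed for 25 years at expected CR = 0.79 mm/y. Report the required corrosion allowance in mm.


Corrosion allowance = CR × design life
CA = 0.79 * 25 = 19.75 mm

19.75 mm


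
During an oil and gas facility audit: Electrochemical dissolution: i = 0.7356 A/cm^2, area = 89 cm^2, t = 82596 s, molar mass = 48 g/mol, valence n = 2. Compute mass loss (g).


Apply Faraday's law: m = i*A*t*M / (n*F)
Total charge passed Q = i*A*t = 0.7356*89*82596 = 5407427.9664 C
m = Q*M/(n*F) = 5407427.9664*48/(2*96485) = 1345.0616 g

1345.0616 g


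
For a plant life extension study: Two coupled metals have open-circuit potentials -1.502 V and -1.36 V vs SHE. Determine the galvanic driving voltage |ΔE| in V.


Driving voltage is the absolute potential difference.
|ΔE| = |-1.502 − (-1.36)| = 0.142 V

0.142 V


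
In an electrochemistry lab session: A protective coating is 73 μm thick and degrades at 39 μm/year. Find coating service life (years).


Service life = thickness / degradation rate
Life = 73 / 39 = 1.9 years

1.9 years


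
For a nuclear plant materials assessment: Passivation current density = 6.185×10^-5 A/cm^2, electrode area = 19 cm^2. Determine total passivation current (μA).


I = i_pass * A, then convert A → μA (×10^6)
I = 6.185×10^-5 * 19 * 10^6 = 1175.15 μA

1175.15 μA


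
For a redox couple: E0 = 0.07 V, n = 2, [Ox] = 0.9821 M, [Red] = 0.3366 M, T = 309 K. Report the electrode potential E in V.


Apply the Nernst equation: E = E0 + (RT/nF)*ln([Ox]/[Red])
Step 1: RT/nF = 8.314*309/(2*96485) = 0.01331308 V
Step 2: [Ox]/[Red] = 0.9821/0.3366 = 2.917706
Step 3: ln(2.917706) = 1.070798
Step 4: correction = 0.01331308 * 1.070798 = 0.014 V
E = 0.07 + 0.014 = 0.084 V

0.084 V


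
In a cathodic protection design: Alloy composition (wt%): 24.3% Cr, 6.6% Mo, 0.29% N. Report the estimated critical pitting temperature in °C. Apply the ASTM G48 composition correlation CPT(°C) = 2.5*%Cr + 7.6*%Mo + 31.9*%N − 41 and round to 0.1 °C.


Apply the ASTM G48 empirical CPT estimate: CPT(°C) = 2.5*%Cr + 7.6*%Mo + 31.9*%N − 41
2.5*24.3 = 60.75; 7.6*6.6 = 50.16; 31.9*0.29 = 9.251
CPT = 60.75 + 50.16 + 9.251 − 41 = 79.161 °C
Rounded to 0.1 °C: CPT ≈ 79.2 °C

79.2 °C


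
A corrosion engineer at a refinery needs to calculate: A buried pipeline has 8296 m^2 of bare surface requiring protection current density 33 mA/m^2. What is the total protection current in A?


I = area * current density, then convert mA → A (÷1000)
I = 8296 * 33 / 1000 = 273.77 A

273.77 A


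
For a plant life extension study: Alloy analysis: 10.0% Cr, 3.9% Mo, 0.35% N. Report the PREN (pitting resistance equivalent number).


Apply the PREN formula: PREN = Cr + 3.3*Mo + 16*N
PREN = 10.0 + 3.3*3.9 + 16*0.35
PREN = 10.0 + 12.87 + 5.6 = 28.47

28.47


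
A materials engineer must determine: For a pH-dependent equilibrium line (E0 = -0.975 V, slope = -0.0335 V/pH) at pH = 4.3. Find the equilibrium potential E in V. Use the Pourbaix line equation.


Apply the Pourbaix line equation: E = E0 + slope*pH
E = -0.975 + (-0.0335)*4.3 = -0.975 + (-0.14405) = -1.11905 V
Rounded to 4 decimal places: E = -1.1191 V

-1.1191 V


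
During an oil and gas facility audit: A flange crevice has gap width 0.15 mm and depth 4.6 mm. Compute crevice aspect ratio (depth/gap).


Aspect ratio = depth / gap
Ratio = 4.6 / 0.15 = 30.7

30.7


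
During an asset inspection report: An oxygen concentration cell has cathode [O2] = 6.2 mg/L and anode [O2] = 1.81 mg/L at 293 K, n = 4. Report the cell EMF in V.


Apply the Nernst concentration-cell relation: E = (RT/nF)*ln(C_cathode/C_anode)
RT/nF = 8.314*293/(4*96485) = 0.00631187 V
ln(6.2/1.81) = 1.23122
E = 0.00631187 * 1.23122 = 0.00777 V

0.00777 V


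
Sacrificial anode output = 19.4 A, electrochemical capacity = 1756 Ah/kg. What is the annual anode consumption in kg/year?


Annual consumption = current * hours per year / capacity
Rate = 19.4 * 8760 / 1756 = 96.8 kg/year

96.8 kg/year


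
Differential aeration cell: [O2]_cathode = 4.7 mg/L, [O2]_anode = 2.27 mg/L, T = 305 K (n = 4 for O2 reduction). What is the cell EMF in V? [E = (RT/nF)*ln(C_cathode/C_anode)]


Apply the Nernst concentration-cell relation: E = (RT/nF)*ln(C_cathode/C_anode)
RT/nF = 8.314*305/(4*96485) = 0.00657037 V
ln(4.7/2.27) = 0.72778
E = 0.00657037 * 0.72778 = 0.00478 V

0.00478 V


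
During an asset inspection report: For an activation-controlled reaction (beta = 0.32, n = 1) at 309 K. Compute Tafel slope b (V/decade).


Apply the Tafel slope relation: b = 2.303*R*T/(beta*n*F)
Numerator: 2.303 * 8.314 * 309 = 5916.47
Denominator: 0.32 * 1 * 96485 = 30875.2
b = 5916.47 / 30875.2 = 0.192 V/decade

0.192 V/decade


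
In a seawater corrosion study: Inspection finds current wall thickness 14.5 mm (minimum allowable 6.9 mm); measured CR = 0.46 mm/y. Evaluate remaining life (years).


Apply the remaining-life relation: RL = (t_current − t_min) / CR
RL = (14.5 − 6.9) / 0.46 = 7.6 / 0.46 = 16.5 years

16.5 years


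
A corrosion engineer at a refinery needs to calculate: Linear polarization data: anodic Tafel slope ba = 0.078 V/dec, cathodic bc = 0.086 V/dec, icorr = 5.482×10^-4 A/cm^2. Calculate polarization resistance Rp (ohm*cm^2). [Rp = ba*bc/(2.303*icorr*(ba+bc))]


Apply the Stern-Geary equation: Rp = ba*bc / (2.303*icorr*(ba+bc))
ba*bc = 0.078*0.086 = 0.006708
ba+bc = 0.164; 2.303*icorr*(ba+bc) = 2.303*5.482×10^-4*0.164 = 2.0705075×10^-4
Rp = 0.006708 / 2.0705075×10^-4 = 32.4 ohm*cm^2

32.4 ohm*cm^2


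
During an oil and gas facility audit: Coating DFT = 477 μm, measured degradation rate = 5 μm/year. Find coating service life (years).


Service life = thickness / degradation rate
Life = 477 / 5 = 95.4 years

95.4 years


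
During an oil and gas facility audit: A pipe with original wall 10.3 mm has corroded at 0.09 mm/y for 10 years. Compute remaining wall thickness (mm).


Remaining wall = original − CR × time
t = 10.3 − 0.09*10 = 10.3 − 0.9 = 9.4 mm

9.4 mm


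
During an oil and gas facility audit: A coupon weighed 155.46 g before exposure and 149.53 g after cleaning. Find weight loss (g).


Weight loss = initial − final
WL = 155.46 − 149.53 = 5.93 g

5.93 g


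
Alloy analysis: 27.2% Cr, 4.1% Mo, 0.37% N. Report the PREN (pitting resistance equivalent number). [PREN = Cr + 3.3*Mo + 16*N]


Apply the PREN formula: PREN = Cr + 3.3*Mo + 16*N
PREN = 27.2 + 3.3*4.1 + 16*0.37
PREN = 27.2 + 13.53 + 5.92 = 46.65

46.65


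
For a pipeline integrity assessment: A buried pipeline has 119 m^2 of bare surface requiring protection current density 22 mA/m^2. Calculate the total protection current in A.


I = area * current density, then convert mA → A (÷1000)
I = 119 * 22 / 1000 = 2.62 A

2.62 A


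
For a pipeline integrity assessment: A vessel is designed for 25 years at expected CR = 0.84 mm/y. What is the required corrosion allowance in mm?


Corrosion allowance = CR × design life
CA = 0.84 * 25 = 21.0 mm

21.0 mm


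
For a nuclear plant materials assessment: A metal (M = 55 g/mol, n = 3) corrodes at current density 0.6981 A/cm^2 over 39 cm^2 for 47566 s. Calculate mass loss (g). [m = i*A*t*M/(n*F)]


Apply Faraday's law: m = i*A*t*M / (n*F)
Total charge passed Q = i*A*t = 0.6981*39*47566 = 1295027.1594 C
m = Q*M/(n*F) = 1295027.1594*55/(3*96485) = 246.071 g

246.071 g


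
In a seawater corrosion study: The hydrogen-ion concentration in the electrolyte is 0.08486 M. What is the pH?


pH = −log10[H+]
pH = −log10(0.08486) = 1.07

1.07


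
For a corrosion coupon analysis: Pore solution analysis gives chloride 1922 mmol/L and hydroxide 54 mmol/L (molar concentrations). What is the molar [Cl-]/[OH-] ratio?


Threshold parameter = [Cl-] / [OH-] (molar basis; both in mmol/L, so units cancel)
Ratio = 1922 / 54 = 35.59

35.59


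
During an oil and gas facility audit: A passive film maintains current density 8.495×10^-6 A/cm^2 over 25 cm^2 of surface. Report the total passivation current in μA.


I = i_pass * A, then convert A → μA (×10^6)
I = 8.495×10^-6 * 25 * 10^6 = 212.38 μA

212.38 μA


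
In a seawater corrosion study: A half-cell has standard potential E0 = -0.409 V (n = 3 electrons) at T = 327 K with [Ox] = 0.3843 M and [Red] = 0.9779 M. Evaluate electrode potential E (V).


Apply the Nernst equation: E = E0 + (RT/nF)*ln([Ox]/[Red])
Step 1: RT/nF = 8.314*327/(3*96485) = 0.0093924 V
Step 2: [Ox]/[Red] = 0.3843/0.9779 = 0.392985
Step 3: ln(0.392985) = -0.933984
Step 4: correction = 0.0093924 * -0.933984 = -0.009 V
E = -0.409 + -0.009 = -0.418 V

-0.418 V


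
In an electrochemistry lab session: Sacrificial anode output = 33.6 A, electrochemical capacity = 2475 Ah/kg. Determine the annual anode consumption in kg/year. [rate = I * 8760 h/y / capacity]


Annual consumption = current * hours per year / capacity
Rate = 33.6 * 8760 / 2475 = 118.9 kg/year

118.9 kg/year


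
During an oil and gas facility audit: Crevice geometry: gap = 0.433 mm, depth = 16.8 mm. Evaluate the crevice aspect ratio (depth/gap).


Aspect ratio = depth / gap
Ratio = 16.8 / 0.433 = 38.8

38.8


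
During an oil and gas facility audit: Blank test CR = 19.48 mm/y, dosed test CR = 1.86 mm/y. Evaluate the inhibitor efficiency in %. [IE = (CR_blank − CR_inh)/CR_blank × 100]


Apply the inhibitor-efficiency definition: IE = (CR_blank − CR_inh)/CR_blank × 100
IE = (19.48 − 1.86) / 19.48 × 100
IE = 17.62 / 19.48 × 100 = 90.5 %

90.5 %


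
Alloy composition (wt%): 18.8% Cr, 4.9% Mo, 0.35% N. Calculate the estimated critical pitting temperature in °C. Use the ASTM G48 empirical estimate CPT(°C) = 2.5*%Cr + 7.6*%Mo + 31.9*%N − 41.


Apply the ASTM G48 empirical CPT estimate: CPT(°C) = 2.5*%Cr + 7.6*%Mo + 31.9*%N − 41
2.5*18.8 = 47; 7.6*4.9 = 37.24; 31.9*0.35 = 11.165
CPT = 47 + 37.24 + 11.165 − 41 = 54.405 °C
Rounded to 0.1 °C: CPT ≈ 54.4 °C

54.4 °C


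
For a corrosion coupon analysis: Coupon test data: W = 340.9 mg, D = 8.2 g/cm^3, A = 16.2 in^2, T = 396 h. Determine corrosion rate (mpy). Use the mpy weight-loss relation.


Apply the mpy weight-loss relation: CR = 534 * W / (D * A * T)
Numerator: 534 * 340.9 = 182040.6
Denominator: 8.2 * 16.2 * 396 = 52604.64
CR = 182040.6 / 52604.64 = 3.46054 mpy

3.46054 mpy


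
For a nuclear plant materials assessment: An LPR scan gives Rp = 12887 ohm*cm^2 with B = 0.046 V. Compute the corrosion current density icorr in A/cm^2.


Apply the Stern-Geary relation: icorr = B / Rp
icorr = 0.046 / 12887 = 3.569×10^-6 A/cm^2

3.569×10^-6 A/cm^2


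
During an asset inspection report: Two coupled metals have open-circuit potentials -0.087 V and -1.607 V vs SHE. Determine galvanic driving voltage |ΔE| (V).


Driving voltage is the absolute potential difference.
|ΔE| = |-0.087 − (-1.607)| = 1.52 V

1.52 V


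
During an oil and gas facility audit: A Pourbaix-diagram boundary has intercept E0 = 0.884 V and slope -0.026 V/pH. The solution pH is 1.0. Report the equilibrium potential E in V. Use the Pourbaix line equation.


Apply the Pourbaix line equation: E = E0 + slope*pH
E = 0.884 + (-0.026)*1.0 = 0.884 + (-0.026) = 0.858 V
Rounded to 4 decimal places: E = 0.8580 V

0.8580 V


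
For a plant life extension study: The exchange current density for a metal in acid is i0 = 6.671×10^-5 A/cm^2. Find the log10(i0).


i0 = 6.671×10^-5 A/cm^2
log10(i0) = -4.176

-4.176


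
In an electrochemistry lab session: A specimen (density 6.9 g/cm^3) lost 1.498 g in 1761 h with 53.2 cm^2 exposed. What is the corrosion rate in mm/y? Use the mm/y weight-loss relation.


Apply the mm/y weight-loss relation: CR = 87600 * W / (D * A * T)
Numerator: 87600 * 1.498 = 131224.8
Denominator: 6.9 * 53.2 * 1761 = 646427.88
CR = 131224.8 / 646427.88 = 0.203 mm/y

0.203 mm/y


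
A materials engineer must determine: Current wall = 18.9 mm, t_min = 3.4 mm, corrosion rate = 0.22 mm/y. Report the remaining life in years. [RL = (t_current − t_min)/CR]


Apply the remaining-life relation: RL = (t_current − t_min) / CR
RL = (18.9 − 3.4) / 0.22 = 15.5 / 0.22 = 70.5 years

70.5 years


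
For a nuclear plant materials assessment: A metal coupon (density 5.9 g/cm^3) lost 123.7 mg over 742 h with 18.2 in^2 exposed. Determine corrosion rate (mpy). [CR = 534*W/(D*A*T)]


Apply the mpy weight-loss relation: CR = 534 * W / (D * A * T)
Numerator: 534 * 123.7 = 66055.8
Denominator: 5.9 * 18.2 * 742 = 79675.96
CR = 66055.8 / 79675.96 = 0.829 mpy

0.829 mpy


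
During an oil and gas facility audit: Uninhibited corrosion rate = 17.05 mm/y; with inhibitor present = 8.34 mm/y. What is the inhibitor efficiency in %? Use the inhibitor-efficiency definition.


Apply the inhibitor-efficiency definition: IE = (CR_blank − CR_inh)/CR_blank × 100
IE = (17.05 − 8.34) / 17.05 × 100
IE = 8.71 / 17.05 × 100 = 51.1 %

51.1 %


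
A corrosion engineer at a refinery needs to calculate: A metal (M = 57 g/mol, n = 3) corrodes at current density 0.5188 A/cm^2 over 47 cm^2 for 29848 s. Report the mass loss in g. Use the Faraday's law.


Apply Faraday's law: m = i*A*t*M / (n*F)
Total charge passed Q = i*A*t = 0.5188*47*29848 = 727801.6928 C
m = Q*M/(n*F) = 727801.6928*57/(3*96485) = 143.32002 g

143.32002 g


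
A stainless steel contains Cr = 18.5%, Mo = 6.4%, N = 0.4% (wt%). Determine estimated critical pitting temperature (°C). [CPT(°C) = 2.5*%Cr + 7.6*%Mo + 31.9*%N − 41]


Apply the ASTM G48 empirical CPT estimate: CPT(°C) = 2.5*%Cr + 7.6*%Mo + 31.9*%N − 41
2.5*18.5 = 46.25; 7.6*6.4 = 48.64; 31.9*0.4 = 12.76
CPT = 46.25 + 48.64 + 12.76 − 41 = 66.65 °C
Rounded to 0.1 °C: CPT ≈ 66.7 °C

66.7 °C


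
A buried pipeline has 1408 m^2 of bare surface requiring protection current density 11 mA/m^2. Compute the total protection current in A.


I = area * current density, then convert mA → A (÷1000)
I = 1408 * 11 / 1000 = 15.49 A

15.49 A


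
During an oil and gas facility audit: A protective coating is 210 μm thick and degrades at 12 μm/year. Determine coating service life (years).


Service life = thickness / degradation rate
Life = 210 / 12 = 17.5 years

17.5 years


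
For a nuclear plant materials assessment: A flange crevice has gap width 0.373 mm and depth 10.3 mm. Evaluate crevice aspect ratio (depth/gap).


Aspect ratio = depth / gap
Ratio = 10.3 / 0.373 = 27.6

27.6


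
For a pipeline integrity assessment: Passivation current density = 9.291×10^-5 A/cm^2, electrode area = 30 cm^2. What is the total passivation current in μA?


I = i_pass * A, then convert A → μA (×10^6)
I = 9.291×10^-5 * 30 * 10^6 = 2787.3 μA

2787.3 μA


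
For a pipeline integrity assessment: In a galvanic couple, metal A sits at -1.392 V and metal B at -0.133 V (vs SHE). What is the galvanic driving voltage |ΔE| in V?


Driving voltage is the absolute potential difference.
|ΔE| = |-1.392 − (-0.133)| = 1.259 V

1.259 V


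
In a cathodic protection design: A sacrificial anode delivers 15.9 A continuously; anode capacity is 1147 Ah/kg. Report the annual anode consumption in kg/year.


Annual consumption = current * hours per year / capacity
Rate = 15.9 * 8760 / 1147 = 121.4 kg/year

121.4 kg/year


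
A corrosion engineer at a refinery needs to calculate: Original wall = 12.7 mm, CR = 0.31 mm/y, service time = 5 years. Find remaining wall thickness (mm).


Remaining wall = original − CR × time
t = 12.7 − 0.31*5 = 12.7 − 1.55 = 11.15 mm

11.15 mm


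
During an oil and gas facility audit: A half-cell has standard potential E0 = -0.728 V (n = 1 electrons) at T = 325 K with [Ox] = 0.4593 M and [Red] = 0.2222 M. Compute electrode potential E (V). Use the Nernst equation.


Apply the Nernst equation: E = E0 + (RT/nF)*ln([Ox]/[Red])
Step 1: RT/nF = 8.314*325/(1*96485) = 0.02800487 V
Step 2: [Ox]/[Red] = 0.4593/0.2222 = 2.067057
Step 3: ln(2.067057) = 0.726126
Step 4: correction = 0.02800487 * 0.726126 = 0.02 V
E = -0.728 + 0.02 = -0.708 V

-0.708 V


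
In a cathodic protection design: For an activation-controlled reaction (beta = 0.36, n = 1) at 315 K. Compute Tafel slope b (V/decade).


Apply the Tafel slope relation: b = 2.303*R*T/(beta*n*F)
Numerator: 2.303 * 8.314 * 315 = 6031.35
Denominator: 0.36 * 1 * 96485 = 34734.6
b = 6031.35 / 34734.6 = 0.1736 V/decade

0.1736 V/decade


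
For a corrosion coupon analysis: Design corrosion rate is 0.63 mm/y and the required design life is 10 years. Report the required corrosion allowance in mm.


Corrosion allowance = CR × design life
CA = 0.63 * 10 = 6.3 mm

6.3 mm


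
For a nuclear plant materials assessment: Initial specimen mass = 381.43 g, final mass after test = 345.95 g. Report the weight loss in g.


Weight loss = initial − final
WL = 381.43 − 345.95 = 35.48 g

35.48 g


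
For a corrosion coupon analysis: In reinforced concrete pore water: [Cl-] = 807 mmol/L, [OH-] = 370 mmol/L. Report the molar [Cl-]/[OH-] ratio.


Threshold parameter = [Cl-] / [OH-] (molar basis; both in mmol/L, so units cancel)
Ratio = 807 / 370 = 2.18

2.18


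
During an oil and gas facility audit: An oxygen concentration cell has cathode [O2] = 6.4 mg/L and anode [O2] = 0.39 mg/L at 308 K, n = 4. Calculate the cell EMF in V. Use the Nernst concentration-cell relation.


Apply the Nernst concentration-cell relation: E = (RT/nF)*ln(C_cathode/C_anode)
RT/nF = 8.314*308/(4*96485) = 0.006635 V
ln(6.4/0.39) = 2.79791
E = 0.006635 * 2.79791 = 0.01856 V

0.01856 V


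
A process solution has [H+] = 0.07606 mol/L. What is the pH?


pH = −log10[H+]
pH = −log10(0.07606) = 1.12

1.12


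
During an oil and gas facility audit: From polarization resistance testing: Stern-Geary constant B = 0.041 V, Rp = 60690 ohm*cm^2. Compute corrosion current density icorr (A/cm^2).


Apply the Stern-Geary relation: icorr = B / Rp
icorr = 0.041 / 60690 = 6.756×10^-7 A/cm^2

6.756×10^-7 A/cm^2


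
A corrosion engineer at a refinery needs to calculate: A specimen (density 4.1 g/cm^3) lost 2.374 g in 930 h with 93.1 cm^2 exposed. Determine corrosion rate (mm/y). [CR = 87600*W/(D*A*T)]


Apply the mm/y weight-loss relation: CR = 87600 * W / (D * A * T)
Numerator: 87600 * 2.374 = 207962.4
Denominator: 4.1 * 93.1 * 930 = 354990.3
CR = 207962.4 / 354990.3 = 0.58583 mm/y

0.58583 mm/y


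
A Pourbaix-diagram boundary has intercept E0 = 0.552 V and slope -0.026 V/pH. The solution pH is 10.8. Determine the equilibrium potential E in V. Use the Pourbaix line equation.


Apply the Pourbaix line equation: E = E0 + slope*pH
E = 0.552 + (-0.026)*10.8 = 0.552 + (-0.2808) = 0.2712 V
Rounded to 4 decimal places: E = 0.2712 V

0.2712 V


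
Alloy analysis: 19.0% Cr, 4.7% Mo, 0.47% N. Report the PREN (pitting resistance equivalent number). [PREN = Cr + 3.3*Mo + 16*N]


Apply the PREN formula: PREN = Cr + 3.3*Mo + 16*N
PREN = 19.0 + 3.3*4.7 + 16*0.47
PREN = 19.0 + 15.51 + 7.52 = 42.03

42.03


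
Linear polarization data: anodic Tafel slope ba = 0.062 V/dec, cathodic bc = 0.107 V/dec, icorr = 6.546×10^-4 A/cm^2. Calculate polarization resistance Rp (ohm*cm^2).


Apply the Stern-Geary equation: Rp = ba*bc / (2.303*icorr*(ba+bc))
ba*bc = 0.062*0.107 = 0.006634
ba+bc = 0.169; 2.303*icorr*(ba+bc) = 2.303*6.546×10^-4*0.169 = 2.547749×10^-4
Rp = 0.006634 / 2.547749×10^-4 = 26.0 ohm*cm^2

26.0 ohm*cm^2


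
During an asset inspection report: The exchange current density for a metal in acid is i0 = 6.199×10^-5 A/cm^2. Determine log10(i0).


i0 = 6.199×10^-5 A/cm^2
log10(i0) = -4.208

-4.208


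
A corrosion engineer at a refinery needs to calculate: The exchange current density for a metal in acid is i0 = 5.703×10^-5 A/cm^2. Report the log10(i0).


i0 = 5.703×10^-5 A/cm^2
log10(i0) = -4.244

-4.244


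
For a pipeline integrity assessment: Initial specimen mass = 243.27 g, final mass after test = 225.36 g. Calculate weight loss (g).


Weight loss = initial − final
WL = 243.27 − 225.36 = 17.91 g

17.91 g


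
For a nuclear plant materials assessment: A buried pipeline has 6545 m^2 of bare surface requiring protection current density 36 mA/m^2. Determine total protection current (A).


I = area * current density, then convert mA → A (÷1000)
I = 6545 * 36 / 1000 = 235.62 A

235.62 A


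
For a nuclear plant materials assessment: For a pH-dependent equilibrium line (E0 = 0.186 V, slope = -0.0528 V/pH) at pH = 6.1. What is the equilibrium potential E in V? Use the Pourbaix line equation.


Apply the Pourbaix line equation: E = E0 + slope*pH
E = 0.186 + (-0.0528)*6.1 = 0.186 + (-0.32208) = -0.13608 V
Rounded to 3 decimal places: E = -0.136 V

-0.136 V


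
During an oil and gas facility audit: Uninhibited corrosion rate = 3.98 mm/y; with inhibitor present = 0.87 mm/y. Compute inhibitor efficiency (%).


Apply the inhibitor-efficiency definition: IE = (CR_blank − CR_inh)/CR_blank × 100
IE = (3.98 − 0.87) / 3.98 × 100
IE = 3.11 / 3.98 × 100 = 78.1 %

78.1 %


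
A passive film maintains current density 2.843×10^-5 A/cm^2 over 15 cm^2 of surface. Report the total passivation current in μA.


I = i_pass * A, then convert A → μA (×10^6)
I = 2.843×10^-5 * 15 * 10^6 = 426.45 μA

426.45 μA
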